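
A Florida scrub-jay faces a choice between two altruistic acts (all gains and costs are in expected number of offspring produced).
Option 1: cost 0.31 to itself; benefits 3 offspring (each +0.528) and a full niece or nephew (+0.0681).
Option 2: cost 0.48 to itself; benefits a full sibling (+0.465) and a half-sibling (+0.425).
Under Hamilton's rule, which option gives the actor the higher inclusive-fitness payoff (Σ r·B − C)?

Option 1: r to an offspring = 0.5.
Option 1: r to a full niece or nephew = 0.25.
Option 1: Σ r·B − C = (3·0.5·0.528 + 1·0.25·0.0681) − 0.31 = 0.499025.
Option 2: r to a full sibling = 0.5.
Option 2: r to a half-sibling = 0.25.
Option 2: Σ r·B − C = (1·0.5·0.465 + 1·0.25·0.425) − 0.48 = -0.14125.
Option 1 has the higher net inclusive-fitness payoff.

Option 1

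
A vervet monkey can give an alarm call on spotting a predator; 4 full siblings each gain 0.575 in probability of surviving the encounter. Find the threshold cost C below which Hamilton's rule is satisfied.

r to a full sibling = 0.5 (full sibs share both parents — two paths of length 2: r = 2·(1/2)^2 = 1/2).
Hamilton's rule: n·r·B > C, so the trait is favored while C < n·r·B = 4·0.5·0.575 = 1.15.

1.15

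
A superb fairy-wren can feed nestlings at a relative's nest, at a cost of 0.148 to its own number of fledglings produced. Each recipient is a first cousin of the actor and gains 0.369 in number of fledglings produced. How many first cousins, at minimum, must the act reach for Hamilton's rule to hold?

r to a first cousin = 0.125 (first cousins share one grandparent pair — two paths of length 4: r = 2·(1/2)^4 = 1/8).
Hamilton's rule: n·r·B > C  ⇒  n > C/(r·B) = 0.148/(0.125·0.369) = 3.209.
The smallest integer exceeding 3.209 is 4.

4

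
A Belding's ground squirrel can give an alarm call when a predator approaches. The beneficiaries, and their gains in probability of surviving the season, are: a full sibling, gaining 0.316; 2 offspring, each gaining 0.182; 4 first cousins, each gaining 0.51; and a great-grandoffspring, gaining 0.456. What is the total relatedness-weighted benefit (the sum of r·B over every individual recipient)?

0.652

r to a full sibling = 1/2 (full sibs share both parents — two paths of length 2: r = 2·(1/2)^2 = 1/2).
r to an offspring = 1/2 (one parent–offspring link: r = (1/2)^1 = 1/2).
r to a first cousin = 0.125 (first cousins share one grandparent pair — two paths of length 4: r = 2·(1/2)^4 = 1/8).
r to a great-grandoffspring = 0.125 (three parent–offspring links: r = (1/2)^3 = 1/8).
Summing one r·B term per recipient: 1·0.5·0.316 + 2·0.5·0.182 + 4·0.125·0.51 + 1·0.125·0.456 = 0.652.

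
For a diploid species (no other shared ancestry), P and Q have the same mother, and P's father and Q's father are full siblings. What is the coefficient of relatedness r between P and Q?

With two independent routes of shared ancestry, r is the sum of the two contributions.
P and Q are related in two ways: half-sibs through their shared mother (r = 1/4) and first cousins through their fathers (r = 1/8).
r = 1/4 + 1/8 = 3/8 = 0.375.

0.375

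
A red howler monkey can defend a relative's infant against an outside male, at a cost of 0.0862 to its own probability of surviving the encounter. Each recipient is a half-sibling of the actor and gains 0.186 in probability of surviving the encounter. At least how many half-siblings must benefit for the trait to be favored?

2

r to a half-sibling = 1/4 (half-sibs share one parent — one path of length 2: r = (1/2)^2 = 1/4).
Hamilton's rule: n·r·B > C  ⇒  n > C/(r·B) = 0.0862/(0.25·0.186) = 1.854.
The smallest integer exceeding 1.854 is 2.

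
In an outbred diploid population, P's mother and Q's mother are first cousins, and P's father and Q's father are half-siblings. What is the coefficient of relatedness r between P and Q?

0.09375

Wright's path rule: contributions from independent ancestry routes add.
P and Q are related in two ways: second cousins through their mothers (r = 1/32) and half first cousins through their fathers (r = 1/16).
r = 1/32 + 1/16 = 0.09375.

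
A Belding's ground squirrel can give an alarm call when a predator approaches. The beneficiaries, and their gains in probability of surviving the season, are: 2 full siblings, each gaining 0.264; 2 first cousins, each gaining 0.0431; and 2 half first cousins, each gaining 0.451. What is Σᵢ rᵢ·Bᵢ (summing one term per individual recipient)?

0.33115

r to a full sibling = 1/2 (full sibs share both parents — two paths of length 2: r = 2·(1/2)^2 = 1/2).
r to a first cousin = 1/8 (first cousins share one grandparent pair — two paths of length 4: r = 2·(1/2)^4 = 1/8).
r to a half first cousin = 1/16 (half first cousins share one grandparent — one path of length 4: r = (1/2)^4 = 1/16).
Summing one r·B term per recipient: 2·0.5·0.264 + 2·0.125·0.0431 + 2·0.0625·0.451 = 0.33115.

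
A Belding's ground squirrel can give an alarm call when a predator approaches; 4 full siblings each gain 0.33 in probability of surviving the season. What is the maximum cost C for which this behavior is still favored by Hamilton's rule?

r to a full sibling = 1/2 (full sibs share both parents — two paths of length 2: r = 2·(1/2)^2 = 1/2).
Hamilton's rule: n·r·B > C, so the trait is favored while C < n·r·B = 4·0.5·0.33 = 0.66.

0.66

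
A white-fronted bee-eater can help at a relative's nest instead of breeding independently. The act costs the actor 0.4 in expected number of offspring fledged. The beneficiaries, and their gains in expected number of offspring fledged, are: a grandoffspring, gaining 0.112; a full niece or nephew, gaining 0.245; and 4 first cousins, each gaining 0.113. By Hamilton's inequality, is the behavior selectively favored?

No

Hamilton's rule: the trait is favored when the sum of r·B over every recipient exceeds the actor's cost C.
r to a grandoffspring = 0.25 (two parent–offspring links: r = (1/2)^2 = 1/4).
r to a full niece or nephew = 0.25 (full aunt/uncle↔niece/nephew: two paths of length 3 through the shared grandparent pair: r = 2·(1/2)^3 = 1/4).
r to a first cousin = 1/8 (first cousins share one grandparent pair — two paths of length 4: r = 2·(1/2)^4 = 1/8).
Summing one r·B term per recipient: 1·0.25·0.112 + 1·0.25·0.245 + 4·0.125·0.113 = 0.14575.
0.14575 < 0.4: the indirect benefit is less than the cost.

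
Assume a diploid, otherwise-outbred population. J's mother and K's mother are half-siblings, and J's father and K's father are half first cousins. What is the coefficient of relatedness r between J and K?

Independent pedigree routes through distinct common ancestors add.
J and K are related in two ways: half first cousins through their mothers (r = 1/16) and half second cousins through their fathers (r = 1/64).
r = 1/16 + 1/64 = 5/64 = 0.078125.

0.078125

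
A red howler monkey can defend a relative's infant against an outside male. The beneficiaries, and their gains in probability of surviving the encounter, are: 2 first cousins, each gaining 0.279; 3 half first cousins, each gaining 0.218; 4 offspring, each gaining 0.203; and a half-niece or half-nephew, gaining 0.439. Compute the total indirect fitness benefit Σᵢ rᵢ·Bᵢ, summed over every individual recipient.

0.5715

r to a first cousin = 0.125 (first cousins share one grandparent pair — two paths of length 4: r = 2·(1/2)^4 = 1/8).
r to a half first cousin = 0.0625 (half first cousins share one grandparent — one path of length 4: r = (1/2)^4 = 1/16).
r to an offspring = 1/2 (one parent–offspring link: r = (1/2)^1 = 1/2).
r to a half-niece or half-nephew = 1/8 (half-aunt/uncle↔niece/nephew: one path of length 3: r = (1/2)^3 = 1/8).
Summing one r·B term per recipient: 2·0.125·0.279 + 3·0.0625·0.218 + 4·0.5·0.203 + 1·0.125·0.439 = 0.5715.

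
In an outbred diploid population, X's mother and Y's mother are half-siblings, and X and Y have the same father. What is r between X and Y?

Independent pedigree routes through distinct common ancestors add.
X and Y are related in two ways: half first cousins through their mothers (r = 1/16) and half-sibs through their shared father (r = 1/4).
r = 1/16 + 1/4 = 5/16 = 0.3125.

0.3125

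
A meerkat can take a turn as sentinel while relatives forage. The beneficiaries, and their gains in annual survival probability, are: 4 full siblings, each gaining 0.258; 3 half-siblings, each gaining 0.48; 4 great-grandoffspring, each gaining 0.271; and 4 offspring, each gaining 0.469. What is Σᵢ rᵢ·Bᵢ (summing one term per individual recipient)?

1.9495

r to a full sibling = 1/2 (full sibs share both parents — two paths of length 2: r = 2·(1/2)^2 = 1/2).
r to a half-sibling = 1/4 (half-sibs share one parent — one path of length 2: r = (1/2)^2 = 1/4).
r to a great-grandoffspring = 1/8 (three parent–offspring links: r = (1/2)^3 = 1/8).
r to an offspring = 0.5 (one parent–offspring link: r = (1/2)^1 = 1/2).
Summing one r·B term per recipient: 4·0.5·0.258 + 3·0.25·0.48 + 4·0.125·0.271 + 4·0.5·0.469 = 1.9495.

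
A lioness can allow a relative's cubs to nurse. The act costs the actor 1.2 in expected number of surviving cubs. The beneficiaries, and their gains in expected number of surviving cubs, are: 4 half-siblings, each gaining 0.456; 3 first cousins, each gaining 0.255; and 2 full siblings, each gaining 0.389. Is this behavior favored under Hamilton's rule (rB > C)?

Hamilton's rule: the trait is favored when the sum of r·B over every recipient exceeds the actor's cost C.
r to a half-sibling = 0.25 (half-sibs share one parent — one path of length 2: r = (1/2)^2 = 1/4).
r to a first cousin = 1/8 (first cousins share one grandparent pair — two paths of length 4: r = 2·(1/2)^4 = 1/8).
r to a full sibling = 1/2 (full sibs share both parents — two paths of length 2: r = 2·(1/2)^2 = 1/2).
Summing one r·B term per recipient: 4·0.25·0.456 + 3·0.125·0.255 + 2·0.5·0.389 = 0.940625.
0.940625 < 1.2: the indirect benefit is less than the cost.

No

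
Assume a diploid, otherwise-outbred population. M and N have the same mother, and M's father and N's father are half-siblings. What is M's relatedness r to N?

With two independent routes of shared ancestry, r is the sum of the two contributions.
M and N are related in two ways: half-sibs through their shared mother (r = 1/4) and half first cousins through their fathers (r = 1/16).
r = 1/4 + 1/16 = 5/16 = 0.3125.

0.3125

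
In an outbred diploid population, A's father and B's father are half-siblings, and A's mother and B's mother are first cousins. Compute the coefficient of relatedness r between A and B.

With two independent routes of shared ancestry, r is the sum of the two contributions.
A and B are related in two ways: half first cousins through their fathers (r = 1/16) and second cousins through their mothers (r = 1/32).
r = 1/16 + 1/32 = 3/32 = 0.09375.

0.09375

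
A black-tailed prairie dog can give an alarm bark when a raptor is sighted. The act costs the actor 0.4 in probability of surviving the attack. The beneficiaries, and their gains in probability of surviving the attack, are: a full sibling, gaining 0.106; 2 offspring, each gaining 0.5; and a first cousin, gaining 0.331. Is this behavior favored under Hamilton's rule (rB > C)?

Hamilton's rule: the trait is favored when the sum of r·B over every recipient exceeds the actor's cost C.
r to a full sibling = 1/2 (full sibs share both parents — two paths of length 2: r = 2·(1/2)^2 = 1/2).
r to an offspring = 1/2 (one parent–offspring link: r = (1/2)^1 = 1/2).
r to a first cousin = 0.125 (first cousins share one grandparent pair — two paths of length 4: r = 2·(1/2)^4 = 1/8).
Summing one r·B term per recipient: 1·0.5·0.106 + 2·0.5·0.5 + 1·0.125·0.331 = 0.594375.
0.594375 > 0.4: the indirect benefit exceeds the cost.

Yes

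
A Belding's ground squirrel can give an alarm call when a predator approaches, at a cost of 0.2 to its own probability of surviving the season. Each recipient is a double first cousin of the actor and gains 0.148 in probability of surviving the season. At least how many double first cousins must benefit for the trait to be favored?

r to a double first cousin = 1/4 (double first cousins share both grandparent pairs — four paths of length 4: r = 4·(1/2)^4 = 1/4).
Hamilton's rule: n·r·B > C  ⇒  n > C/(r·B) = 0.2/(0.25·0.148) = 5.405.
The smallest integer exceeding 5.405 is 6.

6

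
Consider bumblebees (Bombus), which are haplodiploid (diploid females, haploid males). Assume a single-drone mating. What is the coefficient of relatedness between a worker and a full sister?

Haplodiploid full sisters inherit their father's entire haploid genome identically (contributing 1/2) and on average half of their mother's contribution (1/2 · 1/2 = 1/4); r = 1/2 + 1/4 = 3/4.

0.75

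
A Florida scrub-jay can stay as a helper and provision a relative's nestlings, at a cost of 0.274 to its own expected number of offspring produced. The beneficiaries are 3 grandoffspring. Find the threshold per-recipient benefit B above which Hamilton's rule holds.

r to a grandoffspring = 1/4 (two parent–offspring links: r = (1/2)^2 = 1/4).
Hamilton's rule with n recipients of equal r: n·r·B > C, so B > C/(n·r) = 0.274/(3·0.25) = 0.3653.

0.3653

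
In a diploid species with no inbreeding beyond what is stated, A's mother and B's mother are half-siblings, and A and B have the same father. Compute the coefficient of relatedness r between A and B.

0.3125

Independent pedigree routes through distinct common ancestors add.
A and B are related in two ways: half first cousins through their mothers (r = 1/16) and half-sibs through their shared father (r = 1/4).
r = 1/16 + 1/4 = 5/16 = 0.3125.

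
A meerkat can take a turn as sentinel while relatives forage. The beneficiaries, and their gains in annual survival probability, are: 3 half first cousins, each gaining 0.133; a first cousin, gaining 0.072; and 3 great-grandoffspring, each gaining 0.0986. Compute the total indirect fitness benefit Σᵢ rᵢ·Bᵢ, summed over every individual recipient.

0.0709125

r to a half first cousin = 0.0625 (half first cousins share one grandparent — one path of length 4: r = (1/2)^4 = 1/16).
r to a first cousin = 0.125 (first cousins share one grandparent pair — two paths of length 4: r = 2·(1/2)^4 = 1/8).
r to a great-grandoffspring = 0.125 (three parent–offspring links: r = (1/2)^3 = 1/8).
Summing one r·B term per recipient: 3·0.0625·0.133 + 1·0.125·0.072 + 3·0.125·0.0986 = 0.0709125.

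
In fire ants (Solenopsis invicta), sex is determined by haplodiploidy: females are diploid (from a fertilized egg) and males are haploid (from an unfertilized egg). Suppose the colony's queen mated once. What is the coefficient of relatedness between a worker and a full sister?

Haplodiploid full sisters inherit their father's entire haploid genome identically (contributing 1/2) and on average half of their mother's contribution (1/2 · 1/2 = 1/4); r = 1/2 + 1/4 = 3/4.

0.75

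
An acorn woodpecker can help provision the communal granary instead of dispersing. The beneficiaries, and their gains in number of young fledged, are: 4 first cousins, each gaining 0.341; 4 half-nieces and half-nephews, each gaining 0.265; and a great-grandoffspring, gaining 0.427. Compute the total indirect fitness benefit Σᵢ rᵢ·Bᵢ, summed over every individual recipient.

r to a first cousin = 0.125 (first cousins share one grandparent pair — two paths of length 4: r = 2·(1/2)^4 = 1/8).
r to a half-niece or half-nephew = 0.125 (half-aunt/uncle↔niece/nephew: one path of length 3: r = (1/2)^3 = 1/8).
r to a great-grandoffspring = 0.125 (three parent–offspring links: r = (1/2)^3 = 1/8).
Summing one r·B term per recipient: 4·0.125·0.341 + 4·0.125·0.265 + 1·0.125·0.427 = 0.356375.

0.356375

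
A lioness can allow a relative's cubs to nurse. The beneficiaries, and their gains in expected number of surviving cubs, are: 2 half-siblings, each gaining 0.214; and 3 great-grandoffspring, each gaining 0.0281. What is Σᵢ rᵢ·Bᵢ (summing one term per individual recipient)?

0.1175375

r to a half-sibling = 1/4 (half-sibs share one parent — one path of length 2: r = (1/2)^2 = 1/4).
r to a great-grandoffspring = 0.125 (three parent–offspring links: r = (1/2)^3 = 1/8).
Summing one r·B term per recipient: 2·0.25·0.214 + 3·0.125·0.0281 = 0.1175375.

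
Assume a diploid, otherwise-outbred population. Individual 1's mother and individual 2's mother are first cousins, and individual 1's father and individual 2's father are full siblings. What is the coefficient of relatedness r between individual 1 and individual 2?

With two independent routes of shared ancestry, r is the sum of the two contributions.
Individual 1 and individual 2 are related in two ways: second cousins through their mothers (r = 1/32) and first cousins through their fathers (r = 1/8).
r = 1/32 + 1/8 = 5/32 = 0.15625.

0.15625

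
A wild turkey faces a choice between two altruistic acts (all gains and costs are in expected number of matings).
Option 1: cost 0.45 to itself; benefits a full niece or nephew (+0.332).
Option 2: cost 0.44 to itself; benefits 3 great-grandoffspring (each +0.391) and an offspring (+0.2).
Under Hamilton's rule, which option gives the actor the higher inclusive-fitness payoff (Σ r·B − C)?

Option 1: r to a full niece or nephew = 0.25.
Option 1: Σ r·B − C = (1·0.25·0.332) − 0.45 = -0.367.
Option 2: r to a great-grandoffspring = 0.125.
Option 2: r to an offspring = 0.5.
Option 2: Σ r·B − C = (3·0.125·0.391 + 1·0.5·0.2) − 0.44 = -0.193375.
Option 2 has the higher net inclusive-fitness payoff.

Option 2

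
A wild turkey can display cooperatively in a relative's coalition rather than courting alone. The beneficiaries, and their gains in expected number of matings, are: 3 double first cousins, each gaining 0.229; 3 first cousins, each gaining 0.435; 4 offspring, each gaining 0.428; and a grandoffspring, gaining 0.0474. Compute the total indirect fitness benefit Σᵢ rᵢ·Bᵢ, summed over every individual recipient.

r to a double first cousin = 0.25 (double first cousins share both grandparent pairs — four paths of length 4: r = 4·(1/2)^4 = 1/4).
r to a first cousin = 1/8 (first cousins share one grandparent pair — two paths of length 4: r = 2·(1/2)^4 = 1/8).
r to an offspring = 1/2 (one parent–offspring link: r = (1/2)^1 = 1/2).
r to a grandoffspring = 0.25 (two parent–offspring links: r = (1/2)^2 = 1/4).
Summing one r·B term per recipient: 3·0.25·0.229 + 3·0.125·0.435 + 4·0.5·0.428 + 1·0.25·0.0474 = 1.202725.

1.202725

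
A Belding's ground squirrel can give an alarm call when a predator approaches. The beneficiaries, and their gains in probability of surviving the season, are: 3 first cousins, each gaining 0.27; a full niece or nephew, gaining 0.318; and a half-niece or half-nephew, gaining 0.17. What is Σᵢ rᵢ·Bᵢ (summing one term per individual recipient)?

r to a first cousin = 1/8 (first cousins share one grandparent pair — two paths of length 4: r = 2·(1/2)^4 = 1/8).
r to a full niece or nephew = 1/4 (full aunt/uncle↔niece/nephew: two paths of length 3 through the shared grandparent pair: r = 2·(1/2)^3 = 1/4).
r to a half-niece or half-nephew = 1/8 (half-aunt/uncle↔niece/nephew: one path of length 3: r = (1/2)^3 = 1/8).
Summing one r·B term per recipient: 3·0.125·0.27 + 1·0.25·0.318 + 1·0.125·0.17 = 0.202.

0.202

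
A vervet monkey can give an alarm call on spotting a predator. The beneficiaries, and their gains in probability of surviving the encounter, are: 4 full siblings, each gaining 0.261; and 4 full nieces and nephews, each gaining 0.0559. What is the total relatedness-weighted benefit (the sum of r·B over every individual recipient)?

0.5779

r to a full sibling = 0.5 (full sibs share both parents — two paths of length 2: r = 2·(1/2)^2 = 1/2).
r to a full niece or nephew = 1/4 (full aunt/uncle↔niece/nephew: two paths of length 3 through the shared grandparent pair: r = 2·(1/2)^3 = 1/4).
Summing one r·B term per recipient: 4·0.5·0.261 + 4·0.25·0.0559 = 0.5779.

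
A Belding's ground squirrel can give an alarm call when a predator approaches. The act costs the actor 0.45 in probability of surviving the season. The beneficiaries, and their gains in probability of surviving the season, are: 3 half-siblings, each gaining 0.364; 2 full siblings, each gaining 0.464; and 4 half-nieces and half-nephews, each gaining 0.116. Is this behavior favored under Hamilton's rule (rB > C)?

Hamilton's rule: the trait is favored when the sum of r·B over every recipient exceeds the actor's cost C.
r to a half-sibling = 0.25 (half-sibs share one parent — one path of length 2: r = (1/2)^2 = 1/4).
r to a full sibling = 0.5 (full sibs share both parents — two paths of length 2: r = 2·(1/2)^2 = 1/2).
r to a half-niece or half-nephew = 1/8 (half-aunt/uncle↔niece/nephew: one path of length 3: r = (1/2)^3 = 1/8).
Summing one r·B term per recipient: 3·0.25·0.364 + 2·0.5·0.464 + 4·0.125·0.116 = 0.795.
0.795 > 0.45: the indirect benefit exceeds the cost.

Yes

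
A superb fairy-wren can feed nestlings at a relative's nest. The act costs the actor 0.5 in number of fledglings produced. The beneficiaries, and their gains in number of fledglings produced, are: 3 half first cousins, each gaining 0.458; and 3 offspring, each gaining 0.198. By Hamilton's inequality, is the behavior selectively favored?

No

Hamilton's rule: the trait is favored when the sum of r·B over every recipient exceeds the actor's cost C.
r to a half first cousin = 0.0625 (half first cousins share one grandparent — one path of length 4: r = (1/2)^4 = 1/16).
r to an offspring = 1/2 (one parent–offspring link: r = (1/2)^1 = 1/2).
Summing one r·B term per recipient: 3·0.0625·0.458 + 3·0.5·0.198 = 0.382875.
0.382875 < 0.5: the indirect benefit is less than the cost.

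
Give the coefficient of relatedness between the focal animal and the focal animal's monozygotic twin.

Each parent–offspring link contributes a factor of 1/2, and independent paths through distinct common ancestors add.
Monozygotic twins share every allele identical by descent: r = 1.

1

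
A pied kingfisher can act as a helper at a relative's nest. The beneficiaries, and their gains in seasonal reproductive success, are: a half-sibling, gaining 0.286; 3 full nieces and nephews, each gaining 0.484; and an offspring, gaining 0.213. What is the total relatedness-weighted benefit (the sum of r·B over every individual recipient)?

r to a half-sibling = 1/4 (half-sibs share one parent — one path of length 2: r = (1/2)^2 = 1/4).
r to a full niece or nephew = 1/4 (full aunt/uncle↔niece/nephew: two paths of length 3 through the shared grandparent pair: r = 2·(1/2)^3 = 1/4).
r to an offspring = 0.5 (one parent–offspring link: r = (1/2)^1 = 1/2).
Summing one r·B term per recipient: 1·0.25·0.286 + 3·0.25·0.484 + 1·0.5·0.213 = 0.541.

0.541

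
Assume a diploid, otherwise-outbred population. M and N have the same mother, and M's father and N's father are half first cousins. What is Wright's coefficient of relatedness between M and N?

Independent pedigree routes through distinct common ancestors add.
M and N are related in two ways: half-sibs through their shared mother (r = 1/4) and half second cousins through their fathers (r = 1/64).
r = 1/4 + 1/64 = 0.265625.

0.265625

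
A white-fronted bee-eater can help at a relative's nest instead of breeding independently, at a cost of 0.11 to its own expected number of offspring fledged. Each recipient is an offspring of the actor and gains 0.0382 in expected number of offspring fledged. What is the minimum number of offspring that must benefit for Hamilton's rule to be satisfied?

r to an offspring = 1/2 (one parent–offspring link: r = (1/2)^1 = 1/2).
Hamilton's rule: n·r·B > C  ⇒  n > C/(r·B) = 0.11/(0.5·0.0382) = 5.759.
The smallest integer exceeding 5.759 is 6.

6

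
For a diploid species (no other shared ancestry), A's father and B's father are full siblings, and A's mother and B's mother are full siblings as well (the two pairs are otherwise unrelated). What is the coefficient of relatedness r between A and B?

Relatedness sums over independent paths through distinct common ancestors.
A and B are related in two ways: first cousins through their fathers (r = 1/8) and first cousins through their mothers (r = 1/8) — i.e. double first cousins.
r = 1/8 + 1/8 = 0.25.

0.25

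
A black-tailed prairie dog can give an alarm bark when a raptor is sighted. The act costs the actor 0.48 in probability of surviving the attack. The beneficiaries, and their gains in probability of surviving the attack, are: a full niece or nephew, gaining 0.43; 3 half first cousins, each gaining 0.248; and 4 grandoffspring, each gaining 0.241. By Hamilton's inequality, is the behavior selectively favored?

No

Hamilton's rule: the trait is favored when the sum of r·B over every recipient exceeds the actor's cost C.
r to a full niece or nephew = 0.25 (full aunt/uncle↔niece/nephew: two paths of length 3 through the shared grandparent pair: r = 2·(1/2)^3 = 1/4).
r to a half first cousin = 1/16 (half first cousins share one grandparent — one path of length 4: r = (1/2)^4 = 1/16).
r to a grandoffspring = 1/4 (two parent–offspring links: r = (1/2)^2 = 1/4).
Summing one r·B term per recipient: 1·0.25·0.43 + 3·0.0625·0.248 + 4·0.25·0.241 = 0.395.
0.395 < 0.48: the indirect benefit is less than the cost.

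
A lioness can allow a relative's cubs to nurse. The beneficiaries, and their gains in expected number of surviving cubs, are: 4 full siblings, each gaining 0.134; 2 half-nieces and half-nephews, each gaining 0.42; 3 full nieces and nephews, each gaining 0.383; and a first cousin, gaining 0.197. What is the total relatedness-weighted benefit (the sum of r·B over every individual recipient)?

r to a full sibling = 1/2 (full sibs share both parents — two paths of length 2: r = 2·(1/2)^2 = 1/2).
r to a half-niece or half-nephew = 0.125 (half-aunt/uncle↔niece/nephew: one path of length 3: r = (1/2)^3 = 1/8).
r to a full niece or nephew = 1/4 (full aunt/uncle↔niece/nephew: two paths of length 3 through the shared grandparent pair: r = 2·(1/2)^3 = 1/4).
r to a first cousin = 1/8 (first cousins share one grandparent pair — two paths of length 4: r = 2·(1/2)^4 = 1/8).
Summing one r·B term per recipient: 4·0.5·0.134 + 2·0.125·0.42 + 3·0.25·0.383 + 1·0.125·0.197 = 0.684875.

0.684875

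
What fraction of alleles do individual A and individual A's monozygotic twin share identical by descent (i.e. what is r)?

1

Each parent–offspring link contributes a factor of 1/2, and independent paths through distinct common ancestors add.
Monozygotic twins share every allele identical by descent: r = 1.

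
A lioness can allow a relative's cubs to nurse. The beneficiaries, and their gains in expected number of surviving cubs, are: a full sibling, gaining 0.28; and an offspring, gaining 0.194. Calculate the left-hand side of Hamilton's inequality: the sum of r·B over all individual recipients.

0.237

r to a full sibling = 1/2 (full sibs share both parents — two paths of length 2: r = 2·(1/2)^2 = 1/2).
r to an offspring = 1/2 (one parent–offspring link: r = (1/2)^1 = 1/2).
Summing one r·B term per recipient: 1·0.5·0.28 + 1·0.5·0.194 = 0.237.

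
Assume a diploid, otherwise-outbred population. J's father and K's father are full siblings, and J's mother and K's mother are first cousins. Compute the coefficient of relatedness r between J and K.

0.15625

Wright's path rule: contributions from independent ancestry routes add.
J and K are related in two ways: first cousins through their fathers (r = 1/8) and second cousins through their mothers (r = 1/32).
r = 1/8 + 1/32 = 0.15625.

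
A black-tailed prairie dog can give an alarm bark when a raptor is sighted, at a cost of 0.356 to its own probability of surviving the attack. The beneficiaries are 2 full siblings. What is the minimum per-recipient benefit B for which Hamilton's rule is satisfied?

r to a full sibling = 1/2 (full sibs share both parents — two paths of length 2: r = 2·(1/2)^2 = 1/2).
Hamilton's rule with n recipients of equal r: n·r·B > C, so B > C/(n·r) = 0.356/(2·0.5) = 0.356.

0.356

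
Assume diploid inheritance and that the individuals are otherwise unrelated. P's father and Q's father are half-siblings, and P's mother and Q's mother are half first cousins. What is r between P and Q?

0.078125

Independent pedigree routes through distinct common ancestors add.
P and Q are related in two ways: half first cousins through their fathers (r = 1/16) and half second cousins through their mothers (r = 1/64).
r = 1/16 + 1/64 = 5/64 = 0.078125.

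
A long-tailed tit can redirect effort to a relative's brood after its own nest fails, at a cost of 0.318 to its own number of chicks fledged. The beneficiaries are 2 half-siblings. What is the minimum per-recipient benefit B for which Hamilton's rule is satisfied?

r to a half-sibling = 0.25 (half-sibs share one parent — one path of length 2: r = (1/2)^2 = 1/4).
Hamilton's rule with n recipients of equal r: n·r·B > C, so B > C/(n·r) = 0.318/(2·0.25) = 0.636.

0.636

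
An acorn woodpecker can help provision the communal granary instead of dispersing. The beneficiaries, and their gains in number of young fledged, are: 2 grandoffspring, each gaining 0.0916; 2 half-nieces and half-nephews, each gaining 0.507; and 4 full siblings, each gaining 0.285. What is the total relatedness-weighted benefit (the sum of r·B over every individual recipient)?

r to a grandoffspring = 0.25 (two parent–offspring links: r = (1/2)^2 = 1/4).
r to a half-niece or half-nephew = 1/8 (half-aunt/uncle↔niece/nephew: one path of length 3: r = (1/2)^3 = 1/8).
r to a full sibling = 1/2 (full sibs share both parents — two paths of length 2: r = 2·(1/2)^2 = 1/2).
Summing one r·B term per recipient: 2·0.25·0.0916 + 2·0.125·0.507 + 4·0.5·0.285 = 0.74255.

0.74255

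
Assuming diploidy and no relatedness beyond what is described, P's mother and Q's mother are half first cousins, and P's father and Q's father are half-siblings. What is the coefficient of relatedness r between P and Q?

0.078125

With two independent routes of shared ancestry, r is the sum of the two contributions.
P and Q are related in two ways: half second cousins through their mothers (r = 1/64) and half first cousins through their fathers (r = 1/16).
r = 1/64 + 1/16 = 5/64 = 0.078125.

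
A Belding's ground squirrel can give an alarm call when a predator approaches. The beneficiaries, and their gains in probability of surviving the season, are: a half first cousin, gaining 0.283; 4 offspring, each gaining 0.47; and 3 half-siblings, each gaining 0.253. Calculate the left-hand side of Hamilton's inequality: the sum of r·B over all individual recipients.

r to a half first cousin = 0.0625 (half first cousins share one grandparent — one path of length 4: r = (1/2)^4 = 1/16).
r to an offspring = 0.5 (one parent–offspring link: r = (1/2)^1 = 1/2).
r to a half-sibling = 1/4 (half-sibs share one parent — one path of length 2: r = (1/2)^2 = 1/4).
Summing one r·B term per recipient: 1·0.0625·0.283 + 4·0.5·0.47 + 3·0.25·0.253 = 1.1474375.

1.1474375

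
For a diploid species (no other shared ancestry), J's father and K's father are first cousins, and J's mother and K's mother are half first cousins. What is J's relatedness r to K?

With two independent routes of shared ancestry, r is the sum of the two contributions.
J and K are related in two ways: second cousins through their fathers (r = 1/32) and half second cousins through their mothers (r = 1/64).
r = 1/32 + 1/64 = 3/64 = 0.046875.

0.046875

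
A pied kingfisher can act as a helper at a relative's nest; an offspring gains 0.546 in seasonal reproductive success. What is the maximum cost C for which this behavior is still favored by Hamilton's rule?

r to an offspring = 0.5 (one parent–offspring link: r = (1/2)^1 = 1/2).
Hamilton's rule: n·r·B > C, so the trait is favored while C < n·r·B = 1·0.5·0.546 = 0.273.

0.273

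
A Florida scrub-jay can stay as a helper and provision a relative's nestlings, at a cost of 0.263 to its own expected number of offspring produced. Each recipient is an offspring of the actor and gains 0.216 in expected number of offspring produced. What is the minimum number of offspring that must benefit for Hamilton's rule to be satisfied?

3

r to an offspring = 1/2 (one parent–offspring link: r = (1/2)^1 = 1/2).
Hamilton's rule: n·r·B > C  ⇒  n > C/(r·B) = 0.263/(0.5·0.216) = 2.435.
The smallest integer exceeding 2.435 is 3.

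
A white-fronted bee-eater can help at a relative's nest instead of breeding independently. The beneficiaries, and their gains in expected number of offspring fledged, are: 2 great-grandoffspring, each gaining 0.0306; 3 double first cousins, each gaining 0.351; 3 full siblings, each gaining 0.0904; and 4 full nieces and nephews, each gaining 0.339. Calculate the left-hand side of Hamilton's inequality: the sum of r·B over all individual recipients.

0.7455

r to a great-grandoffspring = 1/8 (three parent–offspring links: r = (1/2)^3 = 1/8).
r to a double first cousin = 0.25 (double first cousins share both grandparent pairs — four paths of length 4: r = 4·(1/2)^4 = 1/4).
r to a full sibling = 1/2 (full sibs share both parents — two paths of length 2: r = 2·(1/2)^2 = 1/2).
r to a full niece or nephew = 0.25 (full aunt/uncle↔niece/nephew: two paths of length 3 through the shared grandparent pair: r = 2·(1/2)^3 = 1/4).
Summing one r·B term per recipient: 2·0.125·0.0306 + 3·0.25·0.351 + 3·0.5·0.0904 + 4·0.25·0.339 = 0.7455.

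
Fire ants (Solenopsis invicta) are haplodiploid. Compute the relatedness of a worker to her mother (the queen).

One meiotic link between diploid queen and diploid daughter: r = 1/2.

0.5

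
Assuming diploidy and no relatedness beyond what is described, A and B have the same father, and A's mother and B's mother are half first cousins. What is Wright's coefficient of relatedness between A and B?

Wright's path rule: contributions from independent ancestry routes add.
A and B are related in two ways: half-sibs through their shared father (r = 1/4) and half second cousins through their mothers (r = 1/64).
r = 1/4 + 1/64 = 0.265625.

0.265625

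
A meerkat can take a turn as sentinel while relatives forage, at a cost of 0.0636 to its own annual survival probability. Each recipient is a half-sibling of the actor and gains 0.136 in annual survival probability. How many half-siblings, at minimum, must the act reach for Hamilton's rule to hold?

2

r to a half-sibling = 0.25 (half-sibs share one parent — one path of length 2: r = (1/2)^2 = 1/4).
Hamilton's rule: n·r·B > C  ⇒  n > C/(r·B) = 0.0636/(0.25·0.136) = 1.871.
The smallest integer exceeding 1.871 is 2.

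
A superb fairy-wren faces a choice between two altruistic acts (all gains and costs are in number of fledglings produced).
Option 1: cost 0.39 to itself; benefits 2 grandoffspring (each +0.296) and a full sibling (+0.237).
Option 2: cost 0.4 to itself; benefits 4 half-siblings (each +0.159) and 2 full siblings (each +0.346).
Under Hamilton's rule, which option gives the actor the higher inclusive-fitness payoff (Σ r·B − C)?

Option 2

Option 1: r to a grandoffspring = 0.25.
Option 1: r to a full sibling = 0.5.
Option 1: Σ r·B − C = (2·0.25·0.296 + 1·0.5·0.237) − 0.39 = -0.1235.
Option 2: r to a half-sibling = 0.25.
Option 2: r to a full sibling = 0.5.
Option 2: Σ r·B − C = (4·0.25·0.159 + 2·0.5·0.346) − 0.4 = 0.105.
Option 2 has the higher net inclusive-fitness payoff.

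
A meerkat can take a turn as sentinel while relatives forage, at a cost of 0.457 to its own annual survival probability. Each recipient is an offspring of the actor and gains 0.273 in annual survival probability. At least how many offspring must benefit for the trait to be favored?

4

r to an offspring = 1/2 (one parent–offspring link: r = (1/2)^1 = 1/2).
Hamilton's rule: n·r·B > C  ⇒  n > C/(r·B) = 0.457/(0.5·0.273) = 3.348.
The smallest integer exceeding 3.348 is 4.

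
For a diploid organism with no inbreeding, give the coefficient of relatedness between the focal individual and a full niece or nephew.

0.25

Full aunt/uncle↔niece/nephew: two paths of length 3 through the shared grandparent pair: r = 2·(1/2)^3 = 1/4.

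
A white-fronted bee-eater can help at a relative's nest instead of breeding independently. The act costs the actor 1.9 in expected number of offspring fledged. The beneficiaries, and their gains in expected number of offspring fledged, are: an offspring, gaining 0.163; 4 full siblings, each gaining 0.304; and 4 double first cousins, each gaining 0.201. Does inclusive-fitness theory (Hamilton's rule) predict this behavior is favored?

No

Hamilton's rule: the trait is favored when the sum of r·B over every recipient exceeds the actor's cost C.
r to an offspring = 1/2 (one parent–offspring link: r = (1/2)^1 = 1/2).
r to a full sibling = 1/2 (full sibs share both parents — two paths of length 2: r = 2·(1/2)^2 = 1/2).
r to a double first cousin = 1/4 (double first cousins share both grandparent pairs — four paths of length 4: r = 4·(1/2)^4 = 1/4).
Summing one r·B term per recipient: 1·0.5·0.163 + 4·0.5·0.304 + 4·0.25·0.201 = 0.8905.
0.8905 < 1.9: the indirect benefit is less than the cost.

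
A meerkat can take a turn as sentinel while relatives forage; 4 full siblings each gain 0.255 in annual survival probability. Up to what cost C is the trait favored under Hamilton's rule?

0.51

r to a full sibling = 1/2 (full sibs share both parents — two paths of length 2: r = 2·(1/2)^2 = 1/2).
Hamilton's rule: n·r·B > C, so the trait is favored while C < n·r·B = 4·0.5·0.255 = 0.51.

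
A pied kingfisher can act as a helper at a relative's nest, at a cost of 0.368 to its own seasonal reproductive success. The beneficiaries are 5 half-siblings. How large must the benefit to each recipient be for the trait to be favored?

r to a half-sibling = 1/4 (half-sibs share one parent — one path of length 2: r = (1/2)^2 = 1/4).
Hamilton's rule with n recipients of equal r: n·r·B > C, so B > C/(n·r) = 0.368/(5·0.25) = 0.2944.

0.2944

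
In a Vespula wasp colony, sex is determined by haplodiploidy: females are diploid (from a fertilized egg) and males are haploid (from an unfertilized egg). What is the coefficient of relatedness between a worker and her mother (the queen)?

0.5

One meiotic link between diploid queen and diploid daughter: r = 1/2.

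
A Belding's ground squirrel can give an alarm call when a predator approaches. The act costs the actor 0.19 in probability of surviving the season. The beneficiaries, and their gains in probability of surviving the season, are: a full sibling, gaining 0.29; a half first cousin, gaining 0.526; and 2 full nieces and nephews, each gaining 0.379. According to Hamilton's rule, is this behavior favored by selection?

Yes

Hamilton's rule: the trait is favored when the sum of r·B over every recipient exceeds the actor's cost C.
r to a full sibling = 1/2 (full sibs share both parents — two paths of length 2: r = 2·(1/2)^2 = 1/2).
r to a half first cousin = 0.0625 (half first cousins share one grandparent — one path of length 4: r = (1/2)^4 = 1/16).
r to a full niece or nephew = 0.25 (full aunt/uncle↔niece/nephew: two paths of length 3 through the shared grandparent pair: r = 2·(1/2)^3 = 1/4).
Summing one r·B term per recipient: 1·0.5·0.29 + 1·0.0625·0.526 + 2·0.25·0.379 = 0.367375.
0.367375 > 0.19: the indirect benefit exceeds the cost.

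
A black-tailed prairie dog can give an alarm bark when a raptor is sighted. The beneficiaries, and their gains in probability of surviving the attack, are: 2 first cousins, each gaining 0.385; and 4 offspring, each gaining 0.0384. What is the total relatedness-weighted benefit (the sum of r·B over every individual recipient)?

0.17305

r to a first cousin = 1/8 (first cousins share one grandparent pair — two paths of length 4: r = 2·(1/2)^4 = 1/8).
r to an offspring = 0.5 (one parent–offspring link: r = (1/2)^1 = 1/2).
Summing one r·B term per recipient: 2·0.125·0.385 + 4·0.5·0.0384 = 0.17305.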